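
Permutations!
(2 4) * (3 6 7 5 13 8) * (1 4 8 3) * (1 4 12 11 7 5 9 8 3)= (1 12 11 7 9 8 4 2 3 6 5 13)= [0, 12, 3, 6, 2, 13, 5, 9, 4, 8, 10, 7, 11, 1]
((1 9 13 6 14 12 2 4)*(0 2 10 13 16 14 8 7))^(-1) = (0 7 8 6 13 10 12 14 16 9 1 4 2)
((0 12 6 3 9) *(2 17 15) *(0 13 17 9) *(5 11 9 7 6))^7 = ((0 12 5 11 9 13 17 15 2 7 6 3))^7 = (0 15 5 7 9 3 17 12 2 11 6 13)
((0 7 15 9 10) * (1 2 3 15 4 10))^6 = ((0 7 4 10)(1 2 3 15 9))^6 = (0 4)(1 2 3 15 9)(7 10)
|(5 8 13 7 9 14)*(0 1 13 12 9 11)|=5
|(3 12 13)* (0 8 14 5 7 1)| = |(0 8 14 5 7 1)(3 12 13)| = 6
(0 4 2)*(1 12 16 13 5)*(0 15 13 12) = (0 4 2 15 13 5 1)(12 16) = [4, 0, 15, 3, 2, 1, 6, 7, 8, 9, 10, 11, 16, 5, 14, 13, 12]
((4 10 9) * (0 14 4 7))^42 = ((0 14 4 10 9 7))^42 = (14)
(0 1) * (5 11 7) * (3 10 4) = [1, 0, 2, 10, 3, 11, 6, 5, 8, 9, 4, 7] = (0 1)(3 10 4)(5 11 7)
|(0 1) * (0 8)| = |(0 1 8)| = 3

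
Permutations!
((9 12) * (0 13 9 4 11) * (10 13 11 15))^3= ((0 11)(4 15 10 13 9 12))^3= (0 11)(4 13)(9 15)(10 12)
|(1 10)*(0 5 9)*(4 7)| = |(0 5 9)(1 10)(4 7)| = 6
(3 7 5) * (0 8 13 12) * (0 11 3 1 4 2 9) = (0 8 13 12 11 3 7 5 1 4 2 9) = [8, 4, 9, 7, 2, 1, 6, 5, 13, 0, 10, 3, 11, 12]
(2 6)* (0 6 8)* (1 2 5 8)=(0 6 5 8)(1 2)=[6, 2, 1, 3, 4, 8, 5, 7, 0]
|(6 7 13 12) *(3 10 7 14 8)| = 8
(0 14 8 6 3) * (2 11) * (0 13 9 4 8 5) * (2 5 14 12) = [12, 1, 11, 13, 8, 0, 3, 7, 6, 4, 10, 5, 2, 9, 14] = (14)(0 12 2 11 5)(3 13 9 4 8 6)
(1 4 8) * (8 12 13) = (1 4 12 13 8) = [0, 4, 2, 3, 12, 5, 6, 7, 1, 9, 10, 11, 13, 8]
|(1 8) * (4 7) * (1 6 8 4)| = |(1 4 7)(6 8)| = 6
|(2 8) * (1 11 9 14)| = |(1 11 9 14)(2 8)| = 4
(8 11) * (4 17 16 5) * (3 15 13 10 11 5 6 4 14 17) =[0, 1, 2, 15, 3, 14, 4, 7, 5, 9, 11, 8, 12, 10, 17, 13, 6, 16] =(3 15 13 10 11 8 5 14 17 16 6 4)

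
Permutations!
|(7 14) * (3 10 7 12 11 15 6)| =|(3 10 7 14 12 11 15 6)| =8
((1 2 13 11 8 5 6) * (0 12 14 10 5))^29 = (0 2 10 8 1 14 11 6 12 13 5)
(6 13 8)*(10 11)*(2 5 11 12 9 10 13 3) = (2 5 11 13 8 6 3)(9 10 12) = [0, 1, 5, 2, 4, 11, 3, 7, 6, 10, 12, 13, 9, 8]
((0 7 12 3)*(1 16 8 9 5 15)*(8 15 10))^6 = (16)(0 12)(3 7)(5 8)(9 10)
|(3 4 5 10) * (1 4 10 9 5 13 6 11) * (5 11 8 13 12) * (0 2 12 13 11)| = |(0 2 12 5 9)(1 4 13 6 8 11)(3 10)| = 30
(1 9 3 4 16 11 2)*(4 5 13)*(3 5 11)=[0, 9, 1, 11, 16, 13, 6, 7, 8, 5, 10, 2, 12, 4, 14, 15, 3]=(1 9 5 13 4 16 3 11 2)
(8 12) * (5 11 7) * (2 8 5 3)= (2 8 12 5 11 7 3)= [0, 1, 8, 2, 4, 11, 6, 3, 12, 9, 10, 7, 5]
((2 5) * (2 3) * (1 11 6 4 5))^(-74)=(1 4 2 6 3 11 5)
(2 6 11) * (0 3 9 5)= [3, 1, 6, 9, 4, 0, 11, 7, 8, 5, 10, 2]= (0 3 9 5)(2 6 11)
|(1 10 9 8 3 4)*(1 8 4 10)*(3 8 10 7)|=6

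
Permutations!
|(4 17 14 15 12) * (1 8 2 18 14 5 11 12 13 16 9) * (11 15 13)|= |(1 8 2 18 14 13 16 9)(4 17 5 15 11 12)|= 24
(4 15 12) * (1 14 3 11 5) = (1 14 3 11 5)(4 15 12) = [0, 14, 2, 11, 15, 1, 6, 7, 8, 9, 10, 5, 4, 13, 3, 12]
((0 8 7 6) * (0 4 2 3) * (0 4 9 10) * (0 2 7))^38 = ((0 8)(2 3 4 7 6 9 10))^38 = (2 7 10 4 9 3 6)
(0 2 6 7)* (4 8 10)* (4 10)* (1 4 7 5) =(10)(0 2 6 5 1 4 8 7) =[2, 4, 6, 3, 8, 1, 5, 0, 7, 9, 10]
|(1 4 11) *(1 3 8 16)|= |(1 4 11 3 8 16)|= 6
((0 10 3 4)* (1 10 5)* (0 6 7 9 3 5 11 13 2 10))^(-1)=((0 11 13 2 10 5 1)(3 4 6 7 9))^(-1)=(0 1 5 10 2 13 11)(3 9 7 6 4)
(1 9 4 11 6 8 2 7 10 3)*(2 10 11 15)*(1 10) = (1 9 4 15 2 7 11 6 8)(3 10) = [0, 9, 7, 10, 15, 5, 8, 11, 1, 4, 3, 6, 12, 13, 14, 2]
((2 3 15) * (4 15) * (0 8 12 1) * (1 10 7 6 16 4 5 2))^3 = (0 10 16 1 12 6 15 8 7 4)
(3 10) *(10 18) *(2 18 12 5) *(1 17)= (1 17)(2 18 10 3 12 5)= [0, 17, 18, 12, 4, 2, 6, 7, 8, 9, 3, 11, 5, 13, 14, 15, 16, 1, 10]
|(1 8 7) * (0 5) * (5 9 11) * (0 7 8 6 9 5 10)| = |(0 5 7 1 6 9 11 10)| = 8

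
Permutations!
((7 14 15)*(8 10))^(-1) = (7 15 14)(8 10)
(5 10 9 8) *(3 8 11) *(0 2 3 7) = [2, 1, 3, 8, 4, 10, 6, 0, 5, 11, 9, 7] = (0 2 3 8 5 10 9 11 7)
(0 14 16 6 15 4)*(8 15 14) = [8, 1, 2, 3, 0, 5, 14, 7, 15, 9, 10, 11, 12, 13, 16, 4, 6] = (0 8 15 4)(6 14 16)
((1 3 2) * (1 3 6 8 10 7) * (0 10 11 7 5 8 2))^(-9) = ((0 10 5 8 11 7 1 6 2 3))^(-9) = (0 10 5 8 11 7 1 6 2 3)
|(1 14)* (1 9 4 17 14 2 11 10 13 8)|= 12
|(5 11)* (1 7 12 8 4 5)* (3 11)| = |(1 7 12 8 4 5 3 11)| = 8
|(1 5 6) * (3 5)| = 4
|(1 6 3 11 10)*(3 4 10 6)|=6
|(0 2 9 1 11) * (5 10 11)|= |(0 2 9 1 5 10 11)|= 7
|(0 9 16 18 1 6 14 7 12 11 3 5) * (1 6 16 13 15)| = 14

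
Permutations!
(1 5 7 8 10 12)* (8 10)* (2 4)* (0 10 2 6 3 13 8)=[10, 5, 4, 13, 6, 7, 3, 2, 0, 9, 12, 11, 1, 8]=(0 10 12 1 5 7 2 4 6 3 13 8)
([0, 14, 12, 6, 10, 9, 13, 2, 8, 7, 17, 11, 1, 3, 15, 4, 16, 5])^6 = [0, 5, 10, 3, 2, 14, 6, 4, 8, 15, 12, 11, 17, 13, 9, 7, 16, 1]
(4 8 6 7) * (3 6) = [0, 1, 2, 6, 8, 5, 7, 4, 3] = (3 6 7 4 8)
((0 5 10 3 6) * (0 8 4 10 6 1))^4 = ((0 5 6 8 4 10 3 1))^4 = (0 4)(1 8)(3 6)(5 10)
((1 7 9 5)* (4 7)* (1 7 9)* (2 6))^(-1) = ((1 4 9 5 7)(2 6))^(-1) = (1 7 5 9 4)(2 6)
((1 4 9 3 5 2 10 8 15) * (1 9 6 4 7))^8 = (2 10 8 15 9 3 5)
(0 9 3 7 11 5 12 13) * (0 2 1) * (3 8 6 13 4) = (0 9 8 6 13 2 1)(3 7 11 5 12 4) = [9, 0, 1, 7, 3, 12, 13, 11, 6, 8, 10, 5, 4, 2]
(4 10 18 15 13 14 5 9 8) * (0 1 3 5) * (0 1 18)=(0 18 15 13 14 1 3 5 9 8 4 10)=[18, 3, 2, 5, 10, 9, 6, 7, 4, 8, 0, 11, 12, 14, 1, 13, 16, 17, 15]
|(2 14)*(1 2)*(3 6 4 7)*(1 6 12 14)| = |(1 2)(3 12 14 6 4 7)| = 6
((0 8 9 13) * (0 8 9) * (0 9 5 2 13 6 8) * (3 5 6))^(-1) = (0 13 2 5 3 9 8 6)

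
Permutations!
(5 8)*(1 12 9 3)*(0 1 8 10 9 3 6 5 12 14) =[1, 14, 2, 8, 4, 10, 5, 7, 12, 6, 9, 11, 3, 13, 0] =(0 1 14)(3 8 12)(5 10 9 6)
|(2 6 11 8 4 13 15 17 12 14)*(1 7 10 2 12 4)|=|(1 7 10 2 6 11 8)(4 13 15 17)(12 14)|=28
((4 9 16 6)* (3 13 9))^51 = ((3 13 9 16 6 4))^51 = (3 16)(4 9)(6 13)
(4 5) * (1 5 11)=(1 5 4 11)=[0, 5, 2, 3, 11, 4, 6, 7, 8, 9, 10, 1]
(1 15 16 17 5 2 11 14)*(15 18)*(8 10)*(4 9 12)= (1 18 15 16 17 5 2 11 14)(4 9 12)(8 10)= [0, 18, 11, 3, 9, 2, 6, 7, 10, 12, 8, 14, 4, 13, 1, 16, 17, 5, 15]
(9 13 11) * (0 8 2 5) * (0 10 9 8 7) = (0 7)(2 5 10 9 13 11 8) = [7, 1, 5, 3, 4, 10, 6, 0, 2, 13, 9, 8, 12, 11]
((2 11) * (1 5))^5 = ((1 5)(2 11))^5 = (1 5)(2 11)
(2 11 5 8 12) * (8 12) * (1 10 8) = (1 10 8)(2 11 5 12) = [0, 10, 11, 3, 4, 12, 6, 7, 1, 9, 8, 5, 2]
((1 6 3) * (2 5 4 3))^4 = (1 4 2)(3 5 6)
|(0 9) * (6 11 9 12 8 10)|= |(0 12 8 10 6 11 9)|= 7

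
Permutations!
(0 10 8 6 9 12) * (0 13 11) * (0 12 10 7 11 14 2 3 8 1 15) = [7, 15, 3, 8, 4, 5, 9, 11, 6, 10, 1, 12, 13, 14, 2, 0] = (0 7 11 12 13 14 2 3 8 6 9 10 1 15)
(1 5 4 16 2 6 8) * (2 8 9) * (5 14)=[0, 14, 6, 3, 16, 4, 9, 7, 1, 2, 10, 11, 12, 13, 5, 15, 8]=(1 14 5 4 16 8)(2 6 9)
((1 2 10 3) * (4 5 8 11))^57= (1 2 10 3)(4 5 8 11)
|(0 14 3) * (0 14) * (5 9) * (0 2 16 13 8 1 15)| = 14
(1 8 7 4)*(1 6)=(1 8 7 4 6)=[0, 8, 2, 3, 6, 5, 1, 4, 7]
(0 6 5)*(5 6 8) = [8, 1, 2, 3, 4, 0, 6, 7, 5] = (0 8 5)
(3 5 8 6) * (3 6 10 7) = (3 5 8 10 7) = [0, 1, 2, 5, 4, 8, 6, 3, 10, 9, 7]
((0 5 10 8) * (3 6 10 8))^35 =((0 5 8)(3 6 10))^35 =(0 8 5)(3 10 6)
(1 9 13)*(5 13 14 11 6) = (1 9 14 11 6 5 13) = [0, 9, 2, 3, 4, 13, 5, 7, 8, 14, 10, 6, 12, 1, 11]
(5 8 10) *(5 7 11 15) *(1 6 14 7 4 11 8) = [0, 6, 2, 3, 11, 1, 14, 8, 10, 9, 4, 15, 12, 13, 7, 5] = (1 6 14 7 8 10 4 11 15 5)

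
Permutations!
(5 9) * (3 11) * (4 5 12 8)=(3 11)(4 5 9 12 8)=[0, 1, 2, 11, 5, 9, 6, 7, 4, 12, 10, 3, 8]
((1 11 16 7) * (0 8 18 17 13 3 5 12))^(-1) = (0 12 5 3 13 17 18 8)(1 7 16 11)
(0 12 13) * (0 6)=(0 12 13 6)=[12, 1, 2, 3, 4, 5, 0, 7, 8, 9, 10, 11, 13, 6]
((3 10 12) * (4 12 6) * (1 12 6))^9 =(1 12 3 10)(4 6)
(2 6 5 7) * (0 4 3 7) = (0 4 3 7 2 6 5) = [4, 1, 6, 7, 3, 0, 5, 2]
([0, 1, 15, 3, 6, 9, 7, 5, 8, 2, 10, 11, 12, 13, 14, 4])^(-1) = [0, 1, 9, 3, 15, 7, 4, 6, 8, 5, 10, 11, 12, 13, 14, 2]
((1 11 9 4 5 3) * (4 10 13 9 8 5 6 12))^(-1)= ((1 11 8 5 3)(4 6 12)(9 10 13))^(-1)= (1 3 5 8 11)(4 12 6)(9 13 10)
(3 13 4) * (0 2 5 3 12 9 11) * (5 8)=(0 2 8 5 3 13 4 12 9 11)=[2, 1, 8, 13, 12, 3, 6, 7, 5, 11, 10, 0, 9, 4]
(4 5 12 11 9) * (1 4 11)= (1 4 5 12)(9 11)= [0, 4, 2, 3, 5, 12, 6, 7, 8, 11, 10, 9, 1]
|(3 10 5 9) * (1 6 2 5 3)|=10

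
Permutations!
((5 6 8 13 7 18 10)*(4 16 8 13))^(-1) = (4 8 16)(5 10 18 7 13 6)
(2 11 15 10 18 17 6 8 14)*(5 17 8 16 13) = (2 11 15 10 18 8 14)(5 17 6 16 13) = [0, 1, 11, 3, 4, 17, 16, 7, 14, 9, 18, 15, 12, 5, 2, 10, 13, 6, 8]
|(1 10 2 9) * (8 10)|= |(1 8 10 2 9)|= 5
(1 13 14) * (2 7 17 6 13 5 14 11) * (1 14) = (1 5)(2 7 17 6 13 11) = [0, 5, 7, 3, 4, 1, 13, 17, 8, 9, 10, 2, 12, 11, 14, 15, 16, 6]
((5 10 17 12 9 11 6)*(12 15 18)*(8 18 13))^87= (5 6 11 9 12 18 8 13 15 17 10)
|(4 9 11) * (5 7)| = 6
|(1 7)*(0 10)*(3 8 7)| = 4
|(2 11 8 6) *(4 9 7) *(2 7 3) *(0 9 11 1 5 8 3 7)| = 11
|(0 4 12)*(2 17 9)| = 3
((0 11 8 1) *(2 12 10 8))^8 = ((0 11 2 12 10 8 1))^8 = (0 11 2 12 10 8 1)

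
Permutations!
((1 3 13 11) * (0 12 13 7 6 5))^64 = ((0 12 13 11 1 3 7 6 5))^64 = (0 12 13 11 1 3 7 6 5)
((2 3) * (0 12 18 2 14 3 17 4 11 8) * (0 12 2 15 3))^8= ((0 2 17 4 11 8 12 18 15 3 14))^8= (0 15 8 17 14 18 11 2 3 12 4)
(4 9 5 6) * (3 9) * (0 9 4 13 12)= (0 9 5 6 13 12)(3 4)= [9, 1, 2, 4, 3, 6, 13, 7, 8, 5, 10, 11, 0, 12]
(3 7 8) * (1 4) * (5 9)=(1 4)(3 7 8)(5 9)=[0, 4, 2, 7, 1, 9, 6, 8, 3, 5]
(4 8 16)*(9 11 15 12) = (4 8 16)(9 11 15 12) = [0, 1, 2, 3, 8, 5, 6, 7, 16, 11, 10, 15, 9, 13, 14, 12, 4]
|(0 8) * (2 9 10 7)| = |(0 8)(2 9 10 7)| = 4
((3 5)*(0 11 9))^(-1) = ((0 11 9)(3 5))^(-1) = (0 9 11)(3 5)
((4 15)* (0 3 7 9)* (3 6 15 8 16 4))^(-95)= ((0 6 15 3 7 9)(4 8 16))^(-95)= (0 6 15 3 7 9)(4 8 16)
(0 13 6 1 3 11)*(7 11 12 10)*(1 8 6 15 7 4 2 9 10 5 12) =[13, 3, 9, 1, 2, 12, 8, 11, 6, 10, 4, 0, 5, 15, 14, 7] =(0 13 15 7 11)(1 3)(2 9 10 4)(5 12)(6 8)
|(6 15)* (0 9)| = |(0 9)(6 15)| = 2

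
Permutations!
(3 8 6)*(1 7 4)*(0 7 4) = (0 7)(1 4)(3 8 6) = [7, 4, 2, 8, 1, 5, 3, 0, 6]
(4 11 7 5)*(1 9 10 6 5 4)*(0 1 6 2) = (0 1 9 10 2)(4 11 7)(5 6) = [1, 9, 0, 3, 11, 6, 5, 4, 8, 10, 2, 7]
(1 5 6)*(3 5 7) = (1 7 3 5 6) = [0, 7, 2, 5, 4, 6, 1, 3]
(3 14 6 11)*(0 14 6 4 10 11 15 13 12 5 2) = (0 14 4 10 11 3 6 15 13 12 5 2) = [14, 1, 0, 6, 10, 2, 15, 7, 8, 9, 11, 3, 5, 12, 4, 13]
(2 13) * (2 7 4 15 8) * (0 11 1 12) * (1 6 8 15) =[11, 12, 13, 3, 1, 5, 8, 4, 2, 9, 10, 6, 0, 7, 14, 15] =(15)(0 11 6 8 2 13 7 4 1 12)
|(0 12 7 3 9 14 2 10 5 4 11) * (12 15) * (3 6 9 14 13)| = |(0 15 12 7 6 9 13 3 14 2 10 5 4 11)| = 14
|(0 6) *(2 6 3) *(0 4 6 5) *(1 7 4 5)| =8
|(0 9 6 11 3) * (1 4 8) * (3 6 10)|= 12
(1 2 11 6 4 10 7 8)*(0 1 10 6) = (0 1 2 11)(4 6)(7 8 10) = [1, 2, 11, 3, 6, 5, 4, 8, 10, 9, 7, 0]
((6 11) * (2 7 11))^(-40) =((2 7 11 6))^(-40) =(11)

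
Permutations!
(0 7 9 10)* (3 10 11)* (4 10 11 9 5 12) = (0 7 5 12 4 10)(3 11) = [7, 1, 2, 11, 10, 12, 6, 5, 8, 9, 0, 3, 4]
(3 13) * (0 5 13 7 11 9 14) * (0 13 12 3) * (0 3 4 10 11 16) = (0 5 12 4 10 11 9 14 13 3 7 16) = [5, 1, 2, 7, 10, 12, 6, 16, 8, 14, 11, 9, 4, 3, 13, 15, 0]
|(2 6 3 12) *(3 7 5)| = 6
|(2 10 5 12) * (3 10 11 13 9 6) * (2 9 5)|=9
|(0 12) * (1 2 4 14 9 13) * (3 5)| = 6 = |(0 12)(1 2 4 14 9 13)(3 5)|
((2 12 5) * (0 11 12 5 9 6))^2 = (0 12 6 11 9)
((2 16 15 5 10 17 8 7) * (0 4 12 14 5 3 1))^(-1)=(0 1 3 15 16 2 7 8 17 10 5 14 12 4)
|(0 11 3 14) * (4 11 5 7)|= 7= |(0 5 7 4 11 3 14)|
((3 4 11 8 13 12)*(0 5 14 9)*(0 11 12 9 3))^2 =((0 5 14 3 4 12)(8 13 9 11))^2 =(0 14 4)(3 12 5)(8 9)(11 13)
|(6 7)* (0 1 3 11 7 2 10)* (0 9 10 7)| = 12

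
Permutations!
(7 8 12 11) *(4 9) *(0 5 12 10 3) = (0 5 12 11 7 8 10 3)(4 9) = [5, 1, 2, 0, 9, 12, 6, 8, 10, 4, 3, 7, 11]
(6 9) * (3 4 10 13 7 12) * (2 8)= [0, 1, 8, 4, 10, 5, 9, 12, 2, 6, 13, 11, 3, 7]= (2 8)(3 4 10 13 7 12)(6 9)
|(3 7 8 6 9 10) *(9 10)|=5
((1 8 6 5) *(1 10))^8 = (1 5 8 10 6)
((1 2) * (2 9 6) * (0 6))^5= (9)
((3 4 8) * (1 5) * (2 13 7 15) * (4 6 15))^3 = (1 5)(2 4 6 13 8 15 7 3)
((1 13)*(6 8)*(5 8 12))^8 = ((1 13)(5 8 6 12))^8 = (13)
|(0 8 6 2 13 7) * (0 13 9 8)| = 4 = |(2 9 8 6)(7 13)|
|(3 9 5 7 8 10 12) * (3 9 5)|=7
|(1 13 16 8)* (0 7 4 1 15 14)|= 9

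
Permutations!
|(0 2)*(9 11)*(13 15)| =|(0 2)(9 11)(13 15)| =2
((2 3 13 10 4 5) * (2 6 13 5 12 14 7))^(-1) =((2 3 5 6 13 10 4 12 14 7))^(-1) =(2 7 14 12 4 10 13 6 5 3)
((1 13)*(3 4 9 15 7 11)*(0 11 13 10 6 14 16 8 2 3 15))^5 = ((0 11 15 7 13 1 10 6 14 16 8 2 3 4 9))^5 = (0 1 8)(2 11 10)(3 15 6)(4 7 14)(9 13 16)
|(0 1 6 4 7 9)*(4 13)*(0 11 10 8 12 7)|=|(0 1 6 13 4)(7 9 11 10 8 12)|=30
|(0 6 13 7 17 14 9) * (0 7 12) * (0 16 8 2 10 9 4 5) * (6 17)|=45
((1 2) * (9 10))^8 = (10)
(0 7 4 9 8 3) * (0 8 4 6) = (0 7 6)(3 8)(4 9) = [7, 1, 2, 8, 9, 5, 0, 6, 3, 4]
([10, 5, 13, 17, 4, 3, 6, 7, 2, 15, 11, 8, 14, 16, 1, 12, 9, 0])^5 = [13, 10, 12, 8, 4, 11, 6, 7, 15, 5, 16, 9, 17, 14, 0, 3, 1, 2]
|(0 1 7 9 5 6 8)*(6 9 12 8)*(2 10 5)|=|(0 1 7 12 8)(2 10 5 9)|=20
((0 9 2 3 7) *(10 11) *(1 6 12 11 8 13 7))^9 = ((0 9 2 3 1 6 12 11 10 8 13 7))^9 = (0 8 12 3)(1 9 13 11)(2 7 10 6)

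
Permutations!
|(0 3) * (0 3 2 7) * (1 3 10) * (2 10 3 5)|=6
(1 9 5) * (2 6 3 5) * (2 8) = (1 9 8 2 6 3 5) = [0, 9, 6, 5, 4, 1, 3, 7, 2, 8]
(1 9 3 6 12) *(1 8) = (1 9 3 6 12 8) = [0, 9, 2, 6, 4, 5, 12, 7, 1, 3, 10, 11, 8]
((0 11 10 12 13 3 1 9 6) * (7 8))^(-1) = ((0 11 10 12 13 3 1 9 6)(7 8))^(-1) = (0 6 9 1 3 13 12 10 11)(7 8)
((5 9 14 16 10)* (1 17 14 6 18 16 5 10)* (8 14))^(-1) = (1 16 18 6 9 5 14 8 17)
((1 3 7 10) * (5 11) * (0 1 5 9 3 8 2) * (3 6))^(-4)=((0 1 8 2)(3 7 10 5 11 9 6))^(-4)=(3 5 6 10 9 7 11)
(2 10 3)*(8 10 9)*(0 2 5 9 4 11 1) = (0 2 4 11 1)(3 5 9 8 10) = [2, 0, 4, 5, 11, 9, 6, 7, 10, 8, 3, 1]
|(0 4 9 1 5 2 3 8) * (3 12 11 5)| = |(0 4 9 1 3 8)(2 12 11 5)| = 12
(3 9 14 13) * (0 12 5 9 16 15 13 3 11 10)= (0 12 5 9 14 3 16 15 13 11 10)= [12, 1, 2, 16, 4, 9, 6, 7, 8, 14, 0, 10, 5, 11, 3, 13, 15]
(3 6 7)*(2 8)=(2 8)(3 6 7)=[0, 1, 8, 6, 4, 5, 7, 3, 2]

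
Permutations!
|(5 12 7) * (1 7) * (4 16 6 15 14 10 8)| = 28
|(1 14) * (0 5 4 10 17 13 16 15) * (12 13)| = |(0 5 4 10 17 12 13 16 15)(1 14)| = 18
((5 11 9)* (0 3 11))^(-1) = ((0 3 11 9 5))^(-1) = (0 5 9 11 3)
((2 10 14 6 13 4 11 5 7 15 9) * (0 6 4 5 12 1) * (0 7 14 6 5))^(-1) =((0 5 14 4 11 12 1 7 15 9 2 10 6 13))^(-1) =(0 13 6 10 2 9 15 7 1 12 11 4 14 5)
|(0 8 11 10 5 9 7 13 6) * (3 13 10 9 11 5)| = 10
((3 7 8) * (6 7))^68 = (8) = ((3 6 7 8))^68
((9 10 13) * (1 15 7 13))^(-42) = ((1 15 7 13 9 10))^(-42) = (15)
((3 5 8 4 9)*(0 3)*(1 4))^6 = ((0 3 5 8 1 4 9))^6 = (0 9 4 1 8 5 3)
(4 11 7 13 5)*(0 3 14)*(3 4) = (0 4 11 7 13 5 3 14) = [4, 1, 2, 14, 11, 3, 6, 13, 8, 9, 10, 7, 12, 5, 0]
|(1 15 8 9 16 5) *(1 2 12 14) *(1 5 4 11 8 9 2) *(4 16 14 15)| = |(16)(1 4 11 8 2 12 15 9 14 5)| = 10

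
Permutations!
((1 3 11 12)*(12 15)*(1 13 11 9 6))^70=((1 3 9 6)(11 15 12 13))^70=(1 9)(3 6)(11 12)(13 15)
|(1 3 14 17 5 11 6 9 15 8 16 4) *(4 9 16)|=12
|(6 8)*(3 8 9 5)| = 5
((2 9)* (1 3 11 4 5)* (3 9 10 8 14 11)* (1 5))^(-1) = (1 4 11 14 8 10 2 9)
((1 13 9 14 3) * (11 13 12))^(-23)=(1 14 13 12 3 9 11)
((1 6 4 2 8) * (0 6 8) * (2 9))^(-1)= (0 2 9 4 6)(1 8)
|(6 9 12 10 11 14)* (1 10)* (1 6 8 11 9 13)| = 6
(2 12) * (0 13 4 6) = (0 13 4 6)(2 12) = [13, 1, 12, 3, 6, 5, 0, 7, 8, 9, 10, 11, 2, 4]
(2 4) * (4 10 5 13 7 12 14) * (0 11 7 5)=(0 11 7 12 14 4 2 10)(5 13)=[11, 1, 10, 3, 2, 13, 6, 12, 8, 9, 0, 7, 14, 5, 4]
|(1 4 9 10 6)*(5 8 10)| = 7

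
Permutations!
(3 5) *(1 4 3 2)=(1 4 3 5 2)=[0, 4, 1, 5, 3, 2]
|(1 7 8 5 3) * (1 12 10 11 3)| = 4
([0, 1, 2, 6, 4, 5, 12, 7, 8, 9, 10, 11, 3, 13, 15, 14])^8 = (15)(3 12 6)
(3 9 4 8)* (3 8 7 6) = [0, 1, 2, 9, 7, 5, 3, 6, 8, 4] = (3 9 4 7 6)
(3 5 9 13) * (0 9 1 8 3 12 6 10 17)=(0 9 13 12 6 10 17)(1 8 3 5)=[9, 8, 2, 5, 4, 1, 10, 7, 3, 13, 17, 11, 6, 12, 14, 15, 16, 0]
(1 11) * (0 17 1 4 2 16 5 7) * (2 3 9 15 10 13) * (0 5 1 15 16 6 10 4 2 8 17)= [0, 11, 6, 9, 3, 7, 10, 5, 17, 16, 13, 2, 12, 8, 14, 4, 1, 15]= (1 11 2 6 10 13 8 17 15 4 3 9 16)(5 7)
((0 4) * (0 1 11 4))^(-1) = (1 4 11)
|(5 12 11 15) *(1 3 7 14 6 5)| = 9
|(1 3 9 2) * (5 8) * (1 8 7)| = 7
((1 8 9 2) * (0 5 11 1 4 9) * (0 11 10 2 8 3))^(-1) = (0 3 1 11 8 9 4 2 10 5)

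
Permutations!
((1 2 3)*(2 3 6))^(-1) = ((1 3)(2 6))^(-1) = (1 3)(2 6)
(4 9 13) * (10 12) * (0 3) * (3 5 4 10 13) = [5, 1, 2, 0, 9, 4, 6, 7, 8, 3, 12, 11, 13, 10] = (0 5 4 9 3)(10 12 13)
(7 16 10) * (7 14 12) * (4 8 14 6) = (4 8 14 12 7 16 10 6) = [0, 1, 2, 3, 8, 5, 4, 16, 14, 9, 6, 11, 7, 13, 12, 15, 10]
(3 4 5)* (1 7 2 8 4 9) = (1 7 2 8 4 5 3 9) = [0, 7, 8, 9, 5, 3, 6, 2, 4, 1]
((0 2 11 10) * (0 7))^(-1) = ((0 2 11 10 7))^(-1) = (0 7 10 11 2)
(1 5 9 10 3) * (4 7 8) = (1 5 9 10 3)(4 7 8) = [0, 5, 2, 1, 7, 9, 6, 8, 4, 10, 3]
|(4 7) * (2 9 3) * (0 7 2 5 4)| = 10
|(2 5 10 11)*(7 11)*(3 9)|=10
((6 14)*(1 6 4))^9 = (1 6 14 4)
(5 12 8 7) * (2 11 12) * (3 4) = (2 11 12 8 7 5)(3 4) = [0, 1, 11, 4, 3, 2, 6, 5, 7, 9, 10, 12, 8]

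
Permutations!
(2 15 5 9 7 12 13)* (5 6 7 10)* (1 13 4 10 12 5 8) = (1 13 2 15 6 7 5 9 12 4 10 8) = [0, 13, 15, 3, 10, 9, 7, 5, 1, 12, 8, 11, 4, 2, 14, 6]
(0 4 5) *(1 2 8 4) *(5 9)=(0 1 2 8 4 9 5)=[1, 2, 8, 3, 9, 0, 6, 7, 4, 5]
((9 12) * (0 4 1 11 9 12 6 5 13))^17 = (0 4 1 11 9 6 5 13)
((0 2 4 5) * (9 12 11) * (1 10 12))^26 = ((0 2 4 5)(1 10 12 11 9))^26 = (0 4)(1 10 12 11 9)(2 5)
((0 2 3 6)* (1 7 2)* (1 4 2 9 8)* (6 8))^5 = ((0 4 2 3 8 1 7 9 6))^5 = (0 1 4 7 2 9 3 6 8)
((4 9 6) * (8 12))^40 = (12)(4 9 6)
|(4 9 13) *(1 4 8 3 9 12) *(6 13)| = |(1 4 12)(3 9 6 13 8)| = 15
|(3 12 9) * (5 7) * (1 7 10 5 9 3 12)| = |(1 7 9 12 3)(5 10)| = 10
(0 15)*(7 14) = (0 15)(7 14) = [15, 1, 2, 3, 4, 5, 6, 14, 8, 9, 10, 11, 12, 13, 7, 0]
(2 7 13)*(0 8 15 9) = (0 8 15 9)(2 7 13) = [8, 1, 7, 3, 4, 5, 6, 13, 15, 0, 10, 11, 12, 2, 14, 9]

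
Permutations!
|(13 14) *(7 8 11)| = 6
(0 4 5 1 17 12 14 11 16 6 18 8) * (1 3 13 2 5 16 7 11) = (0 4 16 6 18 8)(1 17 12 14)(2 5 3 13)(7 11) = [4, 17, 5, 13, 16, 3, 18, 11, 0, 9, 10, 7, 14, 2, 1, 15, 6, 12, 8]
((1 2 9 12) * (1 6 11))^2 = ((1 2 9 12 6 11))^2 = (1 9 6)(2 12 11)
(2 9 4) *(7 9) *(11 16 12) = (2 7 9 4)(11 16 12) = [0, 1, 7, 3, 2, 5, 6, 9, 8, 4, 10, 16, 11, 13, 14, 15, 12]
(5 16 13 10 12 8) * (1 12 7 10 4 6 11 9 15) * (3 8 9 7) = (1 12 9 15)(3 8 5 16 13 4 6 11 7 10) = [0, 12, 2, 8, 6, 16, 11, 10, 5, 15, 3, 7, 9, 4, 14, 1, 13]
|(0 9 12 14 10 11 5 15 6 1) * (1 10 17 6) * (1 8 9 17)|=|(0 17 6 10 11 5 15 8 9 12 14 1)|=12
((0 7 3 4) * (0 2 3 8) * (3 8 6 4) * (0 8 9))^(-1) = (0 9 2 4 6 7)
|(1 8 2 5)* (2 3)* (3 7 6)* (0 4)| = |(0 4)(1 8 7 6 3 2 5)| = 14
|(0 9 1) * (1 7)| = |(0 9 7 1)| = 4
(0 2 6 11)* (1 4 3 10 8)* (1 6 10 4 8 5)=[2, 8, 10, 4, 3, 1, 11, 7, 6, 9, 5, 0]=(0 2 10 5 1 8 6 11)(3 4)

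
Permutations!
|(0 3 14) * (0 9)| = |(0 3 14 9)| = 4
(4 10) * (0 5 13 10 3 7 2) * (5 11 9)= (0 11 9 5 13 10 4 3 7 2)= [11, 1, 0, 7, 3, 13, 6, 2, 8, 5, 4, 9, 12, 10]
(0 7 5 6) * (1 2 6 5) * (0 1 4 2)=[7, 0, 6, 3, 2, 5, 1, 4]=(0 7 4 2 6 1)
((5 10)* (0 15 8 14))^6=(0 8)(14 15)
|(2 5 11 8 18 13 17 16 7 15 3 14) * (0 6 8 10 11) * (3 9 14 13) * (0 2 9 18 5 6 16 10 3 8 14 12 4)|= 65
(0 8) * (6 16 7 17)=(0 8)(6 16 7 17)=[8, 1, 2, 3, 4, 5, 16, 17, 0, 9, 10, 11, 12, 13, 14, 15, 7, 6]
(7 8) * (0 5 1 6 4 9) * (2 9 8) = (0 5 1 6 4 8 7 2 9) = [5, 6, 9, 3, 8, 1, 4, 2, 7, 0]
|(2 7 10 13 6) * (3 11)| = 10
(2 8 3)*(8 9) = (2 9 8 3) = [0, 1, 9, 2, 4, 5, 6, 7, 3, 8]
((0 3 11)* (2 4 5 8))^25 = ((0 3 11)(2 4 5 8))^25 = (0 3 11)(2 4 5 8)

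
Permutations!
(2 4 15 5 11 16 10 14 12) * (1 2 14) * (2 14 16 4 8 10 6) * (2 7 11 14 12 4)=(1 12 16 6 7 11 2 8 10)(4 15 5 14)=[0, 12, 8, 3, 15, 14, 7, 11, 10, 9, 1, 2, 16, 13, 4, 5, 6]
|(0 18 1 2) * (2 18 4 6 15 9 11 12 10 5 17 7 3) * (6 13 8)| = 30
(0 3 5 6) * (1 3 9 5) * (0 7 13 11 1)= [9, 3, 2, 0, 4, 6, 7, 13, 8, 5, 10, 1, 12, 11]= (0 9 5 6 7 13 11 1 3)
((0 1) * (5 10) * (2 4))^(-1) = (0 1)(2 4)(5 10)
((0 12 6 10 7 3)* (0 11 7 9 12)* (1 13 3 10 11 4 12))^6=(1 11 3 10 12)(4 9 6 13 7)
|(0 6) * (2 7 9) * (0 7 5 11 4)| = 8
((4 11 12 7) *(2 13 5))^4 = (2 13 5)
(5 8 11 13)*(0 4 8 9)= (0 4 8 11 13 5 9)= [4, 1, 2, 3, 8, 9, 6, 7, 11, 0, 10, 13, 12, 5]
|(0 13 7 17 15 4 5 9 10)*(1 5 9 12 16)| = |(0 13 7 17 15 4 9 10)(1 5 12 16)| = 8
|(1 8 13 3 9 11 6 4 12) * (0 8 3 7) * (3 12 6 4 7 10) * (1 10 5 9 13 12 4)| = 13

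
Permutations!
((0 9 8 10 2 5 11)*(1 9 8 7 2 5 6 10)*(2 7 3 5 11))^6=(0 2 1 10 3)(5 8 6 9 11)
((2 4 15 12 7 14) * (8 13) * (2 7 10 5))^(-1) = (2 5 10 12 15 4)(7 14)(8 13)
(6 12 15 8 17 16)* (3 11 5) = [0, 1, 2, 11, 4, 3, 12, 7, 17, 9, 10, 5, 15, 13, 14, 8, 6, 16] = (3 11 5)(6 12 15 8 17 16)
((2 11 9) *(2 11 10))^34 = (11)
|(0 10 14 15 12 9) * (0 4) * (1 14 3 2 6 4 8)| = 6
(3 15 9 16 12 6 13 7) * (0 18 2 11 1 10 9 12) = (0 18 2 11 1 10 9 16)(3 15 12 6 13 7) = [18, 10, 11, 15, 4, 5, 13, 3, 8, 16, 9, 1, 6, 7, 14, 12, 0, 17, 2]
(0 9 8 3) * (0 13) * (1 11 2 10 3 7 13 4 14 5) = (0 9 8 7 13)(1 11 2 10 3 4 14 5) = [9, 11, 10, 4, 14, 1, 6, 13, 7, 8, 3, 2, 12, 0, 5]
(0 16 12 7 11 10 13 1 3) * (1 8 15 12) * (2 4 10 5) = [16, 3, 4, 0, 10, 2, 6, 11, 15, 9, 13, 5, 7, 8, 14, 12, 1] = (0 16 1 3)(2 4 10 13 8 15 12 7 11 5)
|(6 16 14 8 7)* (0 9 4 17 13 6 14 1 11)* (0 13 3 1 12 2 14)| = |(0 9 4 17 3 1 11 13 6 16 12 2 14 8 7)| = 15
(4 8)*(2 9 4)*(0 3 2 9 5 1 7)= (0 3 2 5 1 7)(4 8 9)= [3, 7, 5, 2, 8, 1, 6, 0, 9, 4]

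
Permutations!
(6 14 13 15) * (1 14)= [0, 14, 2, 3, 4, 5, 1, 7, 8, 9, 10, 11, 12, 15, 13, 6]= (1 14 13 15 6)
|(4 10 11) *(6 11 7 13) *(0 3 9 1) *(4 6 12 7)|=|(0 3 9 1)(4 10)(6 11)(7 13 12)|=12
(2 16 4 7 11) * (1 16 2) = (1 16 4 7 11) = [0, 16, 2, 3, 7, 5, 6, 11, 8, 9, 10, 1, 12, 13, 14, 15, 4]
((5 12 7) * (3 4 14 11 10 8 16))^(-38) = ((3 4 14 11 10 8 16)(5 12 7))^(-38) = (3 10 4 8 14 16 11)(5 12 7)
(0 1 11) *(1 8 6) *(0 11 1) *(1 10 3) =(11)(0 8 6)(1 10 3) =[8, 10, 2, 1, 4, 5, 0, 7, 6, 9, 3, 11]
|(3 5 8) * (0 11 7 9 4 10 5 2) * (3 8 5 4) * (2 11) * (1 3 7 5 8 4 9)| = 18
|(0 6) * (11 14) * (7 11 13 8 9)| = |(0 6)(7 11 14 13 8 9)| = 6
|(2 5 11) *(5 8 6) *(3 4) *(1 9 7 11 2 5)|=8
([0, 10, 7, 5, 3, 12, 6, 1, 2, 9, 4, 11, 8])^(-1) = (1 7 2 8 12 5 3 4 10)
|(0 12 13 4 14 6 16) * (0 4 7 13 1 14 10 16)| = |(0 12 1 14 6)(4 10 16)(7 13)| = 30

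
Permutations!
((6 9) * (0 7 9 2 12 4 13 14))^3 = ((0 7 9 6 2 12 4 13 14))^3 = (0 6 4)(2 13 7)(9 12 14)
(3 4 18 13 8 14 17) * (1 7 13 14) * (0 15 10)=(0 15 10)(1 7 13 8)(3 4 18 14 17)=[15, 7, 2, 4, 18, 5, 6, 13, 1, 9, 0, 11, 12, 8, 17, 10, 16, 3, 14]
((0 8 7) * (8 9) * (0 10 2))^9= (0 7)(2 8)(9 10)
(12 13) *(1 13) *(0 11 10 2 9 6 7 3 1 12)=[11, 13, 9, 1, 4, 5, 7, 3, 8, 6, 2, 10, 12, 0]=(0 11 10 2 9 6 7 3 1 13)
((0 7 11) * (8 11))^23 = ((0 7 8 11))^23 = (0 11 8 7)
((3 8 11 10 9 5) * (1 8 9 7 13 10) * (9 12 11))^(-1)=((1 8 9 5 3 12 11)(7 13 10))^(-1)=(1 11 12 3 5 9 8)(7 10 13)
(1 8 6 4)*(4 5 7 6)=(1 8 4)(5 7 6)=[0, 8, 2, 3, 1, 7, 5, 6, 4]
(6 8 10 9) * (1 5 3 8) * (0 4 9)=[4, 5, 2, 8, 9, 3, 1, 7, 10, 6, 0]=(0 4 9 6 1 5 3 8 10)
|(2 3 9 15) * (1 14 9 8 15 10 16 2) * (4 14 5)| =|(1 5 4 14 9 10 16 2 3 8 15)| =11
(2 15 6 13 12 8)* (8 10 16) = [0, 1, 15, 3, 4, 5, 13, 7, 2, 9, 16, 11, 10, 12, 14, 6, 8] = (2 15 6 13 12 10 16 8)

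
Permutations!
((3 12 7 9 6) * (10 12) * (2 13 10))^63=(2 3 6 9 7 12 10 13)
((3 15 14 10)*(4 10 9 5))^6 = (3 10 4 5 9 14 15)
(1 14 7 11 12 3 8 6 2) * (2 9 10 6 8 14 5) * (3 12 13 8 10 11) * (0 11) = (0 11 13 8 10 6 9)(1 5 2)(3 14 7) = [11, 5, 1, 14, 4, 2, 9, 3, 10, 0, 6, 13, 12, 8, 7]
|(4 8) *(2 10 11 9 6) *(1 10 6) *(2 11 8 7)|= |(1 10 8 4 7 2 6 11 9)|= 9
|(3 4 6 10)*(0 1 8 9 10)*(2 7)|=8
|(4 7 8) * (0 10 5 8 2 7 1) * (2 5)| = 8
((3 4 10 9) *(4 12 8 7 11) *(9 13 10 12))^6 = ((3 9)(4 12 8 7 11)(10 13))^6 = (13)(4 12 8 7 11)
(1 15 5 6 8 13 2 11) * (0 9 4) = (0 9 4)(1 15 5 6 8 13 2 11) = [9, 15, 11, 3, 0, 6, 8, 7, 13, 4, 10, 1, 12, 2, 14, 5]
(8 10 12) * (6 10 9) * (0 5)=(0 5)(6 10 12 8 9)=[5, 1, 2, 3, 4, 0, 10, 7, 9, 6, 12, 11, 8]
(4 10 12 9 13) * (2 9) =(2 9 13 4 10 12) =[0, 1, 9, 3, 10, 5, 6, 7, 8, 13, 12, 11, 2, 4]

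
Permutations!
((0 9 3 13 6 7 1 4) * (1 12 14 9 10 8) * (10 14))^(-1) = ((0 14 9 3 13 6 7 12 10 8 1 4))^(-1) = (0 4 1 8 10 12 7 6 13 3 9 14)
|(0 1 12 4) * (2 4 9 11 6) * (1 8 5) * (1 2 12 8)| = |(0 1 8 5 2 4)(6 12 9 11)| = 12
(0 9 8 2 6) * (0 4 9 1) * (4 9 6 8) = [1, 0, 8, 3, 6, 5, 9, 7, 2, 4] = (0 1)(2 8)(4 6 9)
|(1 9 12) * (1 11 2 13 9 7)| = 10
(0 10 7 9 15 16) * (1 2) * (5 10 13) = [13, 2, 1, 3, 4, 10, 6, 9, 8, 15, 7, 11, 12, 5, 14, 16, 0] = (0 13 5 10 7 9 15 16)(1 2)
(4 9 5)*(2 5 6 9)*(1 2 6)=[0, 2, 5, 3, 6, 4, 9, 7, 8, 1]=(1 2 5 4 6 9)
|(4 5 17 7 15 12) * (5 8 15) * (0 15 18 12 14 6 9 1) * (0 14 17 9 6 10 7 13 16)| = 60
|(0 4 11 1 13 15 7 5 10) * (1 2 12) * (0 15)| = |(0 4 11 2 12 1 13)(5 10 15 7)| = 28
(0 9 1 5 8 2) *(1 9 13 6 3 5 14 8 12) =(0 13 6 3 5 12 1 14 8 2) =[13, 14, 0, 5, 4, 12, 3, 7, 2, 9, 10, 11, 1, 6, 8]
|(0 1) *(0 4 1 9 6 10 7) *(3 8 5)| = |(0 9 6 10 7)(1 4)(3 8 5)| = 30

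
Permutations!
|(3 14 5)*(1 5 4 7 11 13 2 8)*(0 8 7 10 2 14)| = 35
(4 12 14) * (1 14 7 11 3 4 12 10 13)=(1 14 12 7 11 3 4 10 13)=[0, 14, 2, 4, 10, 5, 6, 11, 8, 9, 13, 3, 7, 1, 12]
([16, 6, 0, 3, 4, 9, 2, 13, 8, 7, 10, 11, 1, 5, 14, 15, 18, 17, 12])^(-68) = (0 18 1 2 16 12 6)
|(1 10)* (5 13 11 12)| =4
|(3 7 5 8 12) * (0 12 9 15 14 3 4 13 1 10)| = |(0 12 4 13 1 10)(3 7 5 8 9 15 14)| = 42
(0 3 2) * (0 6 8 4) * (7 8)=(0 3 2 6 7 8 4)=[3, 1, 6, 2, 0, 5, 7, 8, 4]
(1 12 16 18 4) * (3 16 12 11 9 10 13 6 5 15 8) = (1 11 9 10 13 6 5 15 8 3 16 18 4) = [0, 11, 2, 16, 1, 15, 5, 7, 3, 10, 13, 9, 12, 6, 14, 8, 18, 17, 4]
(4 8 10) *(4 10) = (10)(4 8) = [0, 1, 2, 3, 8, 5, 6, 7, 4, 9, 10]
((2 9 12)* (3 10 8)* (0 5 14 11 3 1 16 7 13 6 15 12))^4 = (0 3 16 15)(1 6 9 11)(2 14 8 13)(5 10 7 12)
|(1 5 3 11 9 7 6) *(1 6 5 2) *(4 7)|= 6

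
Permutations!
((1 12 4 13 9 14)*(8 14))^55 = (1 14 8 9 13 4 12)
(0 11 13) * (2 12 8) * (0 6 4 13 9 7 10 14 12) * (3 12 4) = (0 11 9 7 10 14 4 13 6 3 12 8 2) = [11, 1, 0, 12, 13, 5, 3, 10, 2, 7, 14, 9, 8, 6, 4]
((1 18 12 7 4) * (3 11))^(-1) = ((1 18 12 7 4)(3 11))^(-1) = (1 4 7 12 18)(3 11)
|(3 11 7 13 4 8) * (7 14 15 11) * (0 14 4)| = 9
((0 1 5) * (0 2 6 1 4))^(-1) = ((0 4)(1 5 2 6))^(-1) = (0 4)(1 6 2 5)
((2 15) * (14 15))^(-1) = ((2 14 15))^(-1) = (2 15 14)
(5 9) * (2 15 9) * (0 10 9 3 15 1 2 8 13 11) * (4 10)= (0 4 10 9 5 8 13 11)(1 2)(3 15)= [4, 2, 1, 15, 10, 8, 6, 7, 13, 5, 9, 0, 12, 11, 14, 3]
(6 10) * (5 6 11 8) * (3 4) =(3 4)(5 6 10 11 8) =[0, 1, 2, 4, 3, 6, 10, 7, 5, 9, 11, 8]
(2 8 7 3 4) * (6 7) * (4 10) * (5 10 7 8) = (2 5 10 4)(3 7)(6 8) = [0, 1, 5, 7, 2, 10, 8, 3, 6, 9, 4]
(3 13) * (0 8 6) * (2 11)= (0 8 6)(2 11)(3 13)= [8, 1, 11, 13, 4, 5, 0, 7, 6, 9, 10, 2, 12, 3]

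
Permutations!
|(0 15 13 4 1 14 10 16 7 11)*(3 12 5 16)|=|(0 15 13 4 1 14 10 3 12 5 16 7 11)|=13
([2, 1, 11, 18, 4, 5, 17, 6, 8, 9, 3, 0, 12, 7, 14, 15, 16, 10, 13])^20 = [11, 1, 0, 10, 4, 5, 7, 13, 8, 9, 17, 2, 12, 18, 14, 15, 16, 6, 3]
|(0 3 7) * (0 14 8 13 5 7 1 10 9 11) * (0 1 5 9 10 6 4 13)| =6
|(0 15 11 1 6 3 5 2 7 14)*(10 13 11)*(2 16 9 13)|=|(0 15 10 2 7 14)(1 6 3 5 16 9 13 11)|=24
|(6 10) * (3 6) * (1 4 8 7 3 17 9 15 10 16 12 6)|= 60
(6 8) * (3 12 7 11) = (3 12 7 11)(6 8) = [0, 1, 2, 12, 4, 5, 8, 11, 6, 9, 10, 3, 7]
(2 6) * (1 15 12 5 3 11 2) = (1 15 12 5 3 11 2 6) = [0, 15, 6, 11, 4, 3, 1, 7, 8, 9, 10, 2, 5, 13, 14, 12]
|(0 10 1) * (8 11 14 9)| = |(0 10 1)(8 11 14 9)| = 12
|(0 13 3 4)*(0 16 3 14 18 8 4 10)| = 9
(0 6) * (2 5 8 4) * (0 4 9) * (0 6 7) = (0 7)(2 5 8 9 6 4) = [7, 1, 5, 3, 2, 8, 4, 0, 9, 6]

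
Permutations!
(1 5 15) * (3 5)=(1 3 5 15)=[0, 3, 2, 5, 4, 15, 6, 7, 8, 9, 10, 11, 12, 13, 14, 1]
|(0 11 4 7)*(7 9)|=|(0 11 4 9 7)|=5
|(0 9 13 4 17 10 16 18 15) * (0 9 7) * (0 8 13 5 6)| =|(0 7 8 13 4 17 10 16 18 15 9 5 6)| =13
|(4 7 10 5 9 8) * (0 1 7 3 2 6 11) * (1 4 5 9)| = |(0 4 3 2 6 11)(1 7 10 9 8 5)| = 6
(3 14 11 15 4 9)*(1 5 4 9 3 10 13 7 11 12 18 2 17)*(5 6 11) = (1 6 11 15 9 10 13 7 5 4 3 14 12 18 2 17) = [0, 6, 17, 14, 3, 4, 11, 5, 8, 10, 13, 15, 18, 7, 12, 9, 16, 1, 2]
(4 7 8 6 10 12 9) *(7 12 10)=(4 12 9)(6 7 8)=[0, 1, 2, 3, 12, 5, 7, 8, 6, 4, 10, 11, 9]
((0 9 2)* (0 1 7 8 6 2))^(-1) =(0 9)(1 2 6 8 7)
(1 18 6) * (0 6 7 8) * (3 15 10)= (0 6 1 18 7 8)(3 15 10)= [6, 18, 2, 15, 4, 5, 1, 8, 0, 9, 3, 11, 12, 13, 14, 10, 16, 17, 7]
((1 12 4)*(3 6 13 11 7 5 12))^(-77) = (1 11 4 13 12 6 5 3 7)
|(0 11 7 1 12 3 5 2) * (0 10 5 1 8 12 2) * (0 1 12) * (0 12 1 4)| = 11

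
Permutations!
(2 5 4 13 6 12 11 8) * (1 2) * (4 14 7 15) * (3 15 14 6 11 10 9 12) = (1 2 5 6 3 15 4 13 11 8)(7 14)(9 12 10) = [0, 2, 5, 15, 13, 6, 3, 14, 1, 12, 9, 8, 10, 11, 7, 4]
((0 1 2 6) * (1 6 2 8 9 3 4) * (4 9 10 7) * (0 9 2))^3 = (0 3 6 2 9)(1 7 8 4 10)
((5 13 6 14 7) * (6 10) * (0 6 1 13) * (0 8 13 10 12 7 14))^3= (14)(0 6)(1 10)(5 12 8 7 13)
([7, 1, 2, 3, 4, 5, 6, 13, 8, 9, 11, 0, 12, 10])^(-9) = (0 7 13 10 11)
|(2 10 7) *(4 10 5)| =5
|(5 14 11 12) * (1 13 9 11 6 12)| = |(1 13 9 11)(5 14 6 12)| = 4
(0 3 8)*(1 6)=(0 3 8)(1 6)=[3, 6, 2, 8, 4, 5, 1, 7, 0]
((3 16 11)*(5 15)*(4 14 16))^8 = (3 16 4 11 14)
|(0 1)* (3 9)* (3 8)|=6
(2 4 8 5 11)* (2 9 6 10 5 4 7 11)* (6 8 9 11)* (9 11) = (2 7 6 10 5)(4 11 9 8) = [0, 1, 7, 3, 11, 2, 10, 6, 4, 8, 5, 9]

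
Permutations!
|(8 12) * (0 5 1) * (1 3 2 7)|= 6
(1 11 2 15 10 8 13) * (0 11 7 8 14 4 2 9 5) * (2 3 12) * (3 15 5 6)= (0 11 9 6 3 12 2 5)(1 7 8 13)(4 15 10 14)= [11, 7, 5, 12, 15, 0, 3, 8, 13, 6, 14, 9, 2, 1, 4, 10]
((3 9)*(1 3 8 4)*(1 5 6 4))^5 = ((1 3 9 8)(4 5 6))^5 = (1 3 9 8)(4 6 5)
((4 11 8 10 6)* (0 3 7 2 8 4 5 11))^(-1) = (0 4 11 5 6 10 8 2 7 3)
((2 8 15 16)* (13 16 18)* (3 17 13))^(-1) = (2 16 13 17 3 18 15 8)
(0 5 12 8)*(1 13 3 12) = [5, 13, 2, 12, 4, 1, 6, 7, 0, 9, 10, 11, 8, 3] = (0 5 1 13 3 12 8)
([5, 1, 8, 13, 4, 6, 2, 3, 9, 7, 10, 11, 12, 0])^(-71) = (0 5 6 2 8 9 7 3 13)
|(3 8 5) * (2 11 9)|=|(2 11 9)(3 8 5)|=3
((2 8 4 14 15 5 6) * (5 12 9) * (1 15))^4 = ((1 15 12 9 5 6 2 8 4 14))^4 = (1 5 4 12 2)(6 14 9 8 15)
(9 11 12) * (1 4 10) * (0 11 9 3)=(0 11 12 3)(1 4 10)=[11, 4, 2, 0, 10, 5, 6, 7, 8, 9, 1, 12, 3]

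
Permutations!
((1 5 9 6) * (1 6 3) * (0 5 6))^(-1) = (0 6 1 3 9 5) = ((0 5 9 3 1 6))^(-1)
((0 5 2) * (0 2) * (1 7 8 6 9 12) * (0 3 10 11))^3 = ((0 5 3 10 11)(1 7 8 6 9 12))^3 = (0 10 5 11 3)(1 6)(7 9)(8 12)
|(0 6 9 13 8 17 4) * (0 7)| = |(0 6 9 13 8 17 4 7)| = 8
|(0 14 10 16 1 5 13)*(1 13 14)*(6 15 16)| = 9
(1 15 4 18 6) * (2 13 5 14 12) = (1 15 4 18 6)(2 13 5 14 12) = [0, 15, 13, 3, 18, 14, 1, 7, 8, 9, 10, 11, 2, 5, 12, 4, 16, 17, 6]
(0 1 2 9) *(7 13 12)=(0 1 2 9)(7 13 12)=[1, 2, 9, 3, 4, 5, 6, 13, 8, 0, 10, 11, 7, 12]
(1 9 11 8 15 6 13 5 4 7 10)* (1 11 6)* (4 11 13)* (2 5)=[0, 9, 5, 3, 7, 11, 4, 10, 15, 6, 13, 8, 12, 2, 14, 1]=(1 9 6 4 7 10 13 2 5 11 8 15)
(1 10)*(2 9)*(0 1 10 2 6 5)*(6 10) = (0 1 2 9 10 6 5) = [1, 2, 9, 3, 4, 0, 5, 7, 8, 10, 6]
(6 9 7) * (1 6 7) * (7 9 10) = (1 6 10 7 9) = [0, 6, 2, 3, 4, 5, 10, 9, 8, 1, 7]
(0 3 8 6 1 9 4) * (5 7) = (0 3 8 6 1 9 4)(5 7) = [3, 9, 2, 8, 0, 7, 1, 5, 6, 4]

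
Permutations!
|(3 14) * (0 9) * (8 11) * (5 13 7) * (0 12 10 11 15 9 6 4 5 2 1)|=24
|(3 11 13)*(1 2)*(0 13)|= 4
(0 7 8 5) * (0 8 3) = [7, 1, 2, 0, 4, 8, 6, 3, 5] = (0 7 3)(5 8)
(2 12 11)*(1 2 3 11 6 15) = (1 2 12 6 15)(3 11) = [0, 2, 12, 11, 4, 5, 15, 7, 8, 9, 10, 3, 6, 13, 14, 1]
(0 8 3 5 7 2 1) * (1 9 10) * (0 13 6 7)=(0 8 3 5)(1 13 6 7 2 9 10)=[8, 13, 9, 5, 4, 0, 7, 2, 3, 10, 1, 11, 12, 6]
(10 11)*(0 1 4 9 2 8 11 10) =(0 1 4 9 2 8 11) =[1, 4, 8, 3, 9, 5, 6, 7, 11, 2, 10, 0]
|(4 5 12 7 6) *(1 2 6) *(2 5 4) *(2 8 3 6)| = |(1 5 12 7)(3 6 8)| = 12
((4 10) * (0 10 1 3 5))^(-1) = (0 5 3 1 4 10) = ((0 10 4 1 3 5))^(-1)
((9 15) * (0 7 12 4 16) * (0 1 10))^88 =((0 7 12 4 16 1 10)(9 15))^88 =(0 16 7 1 12 10 4)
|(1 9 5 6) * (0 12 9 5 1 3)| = 7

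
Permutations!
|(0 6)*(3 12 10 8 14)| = |(0 6)(3 12 10 8 14)| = 10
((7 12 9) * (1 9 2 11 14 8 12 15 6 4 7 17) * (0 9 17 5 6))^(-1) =(0 15 7 4 6 5 9)(1 17)(2 12 8 14 11)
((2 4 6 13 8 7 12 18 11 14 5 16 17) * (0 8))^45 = (0 12 14 17 6 8 18 5 2 13 7 11 16 4)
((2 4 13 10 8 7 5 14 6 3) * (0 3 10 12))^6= (14)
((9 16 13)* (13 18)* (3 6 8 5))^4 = (18)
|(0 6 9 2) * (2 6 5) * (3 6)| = |(0 5 2)(3 6 9)| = 3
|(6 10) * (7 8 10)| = |(6 7 8 10)| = 4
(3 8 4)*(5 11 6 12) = (3 8 4)(5 11 6 12) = [0, 1, 2, 8, 3, 11, 12, 7, 4, 9, 10, 6, 5]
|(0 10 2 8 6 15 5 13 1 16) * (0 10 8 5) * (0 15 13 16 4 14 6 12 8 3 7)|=|(0 3 7)(1 4 14 6 13)(2 5 16 10)(8 12)|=60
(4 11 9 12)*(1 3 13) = (1 3 13)(4 11 9 12) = [0, 3, 2, 13, 11, 5, 6, 7, 8, 12, 10, 9, 4, 1]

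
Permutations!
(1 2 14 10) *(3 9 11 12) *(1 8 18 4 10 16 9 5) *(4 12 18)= (1 2 14 16 9 11 18 12 3 5)(4 10 8)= [0, 2, 14, 5, 10, 1, 6, 7, 4, 11, 8, 18, 3, 13, 16, 15, 9, 17, 12]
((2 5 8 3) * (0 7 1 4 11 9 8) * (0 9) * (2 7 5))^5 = ((0 5 9 8 3 7 1 4 11))^5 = (0 7 5 1 9 4 8 11 3)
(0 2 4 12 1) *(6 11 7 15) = [2, 0, 4, 3, 12, 5, 11, 15, 8, 9, 10, 7, 1, 13, 14, 6] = (0 2 4 12 1)(6 11 7 15)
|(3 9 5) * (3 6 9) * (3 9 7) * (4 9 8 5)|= |(3 8 5 6 7)(4 9)|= 10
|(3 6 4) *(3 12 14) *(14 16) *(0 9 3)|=8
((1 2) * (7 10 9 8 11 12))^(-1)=(1 2)(7 12 11 8 9 10)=((1 2)(7 10 9 8 11 12))^(-1)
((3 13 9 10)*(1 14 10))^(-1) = (1 9 13 3 10 14)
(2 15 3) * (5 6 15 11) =(2 11 5 6 15 3) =[0, 1, 11, 2, 4, 6, 15, 7, 8, 9, 10, 5, 12, 13, 14, 3]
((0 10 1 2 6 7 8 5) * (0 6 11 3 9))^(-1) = ((0 10 1 2 11 3 9)(5 6 7 8))^(-1) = (0 9 3 11 2 1 10)(5 8 7 6)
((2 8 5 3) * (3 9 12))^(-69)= ((2 8 5 9 12 3))^(-69)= (2 9)(3 5)(8 12)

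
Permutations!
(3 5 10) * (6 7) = [0, 1, 2, 5, 4, 10, 7, 6, 8, 9, 3] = (3 5 10)(6 7)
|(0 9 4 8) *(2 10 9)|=6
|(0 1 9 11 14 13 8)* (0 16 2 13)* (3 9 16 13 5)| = |(0 1 16 2 5 3 9 11 14)(8 13)| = 18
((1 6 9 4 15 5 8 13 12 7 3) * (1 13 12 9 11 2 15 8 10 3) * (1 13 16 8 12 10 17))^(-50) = ((1 6 11 2 15 5 17)(3 16 8 10)(4 12 7 13 9))^(-50) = (1 17 5 15 2 11 6)(3 8)(10 16)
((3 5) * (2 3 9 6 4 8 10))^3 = (2 9 8 3 6 10 5 4)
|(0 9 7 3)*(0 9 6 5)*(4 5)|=12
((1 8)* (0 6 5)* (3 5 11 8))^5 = ((0 6 11 8 1 3 5))^5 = (0 3 8 6 5 1 11)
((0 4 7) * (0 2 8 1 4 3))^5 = ((0 3)(1 4 7 2 8))^5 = (8)(0 3)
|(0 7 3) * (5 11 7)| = 5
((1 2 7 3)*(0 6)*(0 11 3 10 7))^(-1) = (0 2 1 3 11 6)(7 10)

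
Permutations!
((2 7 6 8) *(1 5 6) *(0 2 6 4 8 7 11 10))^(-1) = (0 10 11 2)(1 7 6 8 4 5)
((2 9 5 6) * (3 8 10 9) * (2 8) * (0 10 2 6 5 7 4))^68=(0 7 10 4 9)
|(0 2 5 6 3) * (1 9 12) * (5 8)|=|(0 2 8 5 6 3)(1 9 12)|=6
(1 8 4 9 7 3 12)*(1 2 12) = (1 8 4 9 7 3)(2 12) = [0, 8, 12, 1, 9, 5, 6, 3, 4, 7, 10, 11, 2]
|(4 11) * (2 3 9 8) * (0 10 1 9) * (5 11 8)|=10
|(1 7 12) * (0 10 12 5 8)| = |(0 10 12 1 7 5 8)| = 7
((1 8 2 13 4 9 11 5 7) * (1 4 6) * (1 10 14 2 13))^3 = (1 6 2 13 14 8 10)(4 5 9 7 11)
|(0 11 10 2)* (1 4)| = 4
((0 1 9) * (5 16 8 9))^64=(0 8 5)(1 9 16)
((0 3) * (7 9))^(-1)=(0 3)(7 9)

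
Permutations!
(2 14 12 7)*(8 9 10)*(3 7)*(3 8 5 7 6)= (2 14 12 8 9 10 5 7)(3 6)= [0, 1, 14, 6, 4, 7, 3, 2, 9, 10, 5, 11, 8, 13, 12]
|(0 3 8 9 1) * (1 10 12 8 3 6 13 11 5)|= 12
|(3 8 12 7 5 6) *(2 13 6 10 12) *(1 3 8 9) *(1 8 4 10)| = |(1 3 9 8 2 13 6 4 10 12 7 5)| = 12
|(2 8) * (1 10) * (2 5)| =6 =|(1 10)(2 8 5)|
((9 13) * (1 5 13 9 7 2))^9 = ((1 5 13 7 2))^9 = (1 2 7 13 5)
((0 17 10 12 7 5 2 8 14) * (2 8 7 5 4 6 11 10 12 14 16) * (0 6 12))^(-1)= ((0 17)(2 7 4 12 5 8 16)(6 11 10 14))^(-1)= (0 17)(2 16 8 5 12 4 7)(6 14 10 11)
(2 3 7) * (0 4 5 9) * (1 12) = (0 4 5 9)(1 12)(2 3 7) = [4, 12, 3, 7, 5, 9, 6, 2, 8, 0, 10, 11, 1]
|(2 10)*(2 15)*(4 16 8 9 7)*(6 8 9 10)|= 20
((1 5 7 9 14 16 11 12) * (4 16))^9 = ((1 5 7 9 14 4 16 11 12))^9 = (16)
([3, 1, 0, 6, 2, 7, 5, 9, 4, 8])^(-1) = [2, 1, 4, 0, 8, 6, 3, 5, 9, 7]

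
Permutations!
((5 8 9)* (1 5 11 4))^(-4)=((1 5 8 9 11 4))^(-4)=(1 8 11)(4 5 9)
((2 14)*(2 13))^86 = ((2 14 13))^86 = (2 13 14)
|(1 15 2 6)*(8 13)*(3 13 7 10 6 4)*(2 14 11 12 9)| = 14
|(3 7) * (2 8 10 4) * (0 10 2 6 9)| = 10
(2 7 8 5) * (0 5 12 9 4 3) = (0 5 2 7 8 12 9 4 3) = [5, 1, 7, 0, 3, 2, 6, 8, 12, 4, 10, 11, 9]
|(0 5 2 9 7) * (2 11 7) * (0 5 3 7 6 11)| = |(0 3 7 5)(2 9)(6 11)| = 4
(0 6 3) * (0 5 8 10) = (0 6 3 5 8 10) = [6, 1, 2, 5, 4, 8, 3, 7, 10, 9, 0]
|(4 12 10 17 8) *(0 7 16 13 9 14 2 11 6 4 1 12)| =|(0 7 16 13 9 14 2 11 6 4)(1 12 10 17 8)| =10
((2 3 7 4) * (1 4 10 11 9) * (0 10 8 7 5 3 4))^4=((0 10 11 9 1)(2 4)(3 5)(7 8))^4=(0 1 9 11 10)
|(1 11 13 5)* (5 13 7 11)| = 2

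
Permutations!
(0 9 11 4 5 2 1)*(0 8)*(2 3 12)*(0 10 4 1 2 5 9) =[0, 8, 2, 12, 9, 3, 6, 7, 10, 11, 4, 1, 5] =(1 8 10 4 9 11)(3 12 5)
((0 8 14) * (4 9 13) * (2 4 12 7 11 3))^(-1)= (0 14 8)(2 3 11 7 12 13 9 4)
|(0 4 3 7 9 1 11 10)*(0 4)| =|(1 11 10 4 3 7 9)| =7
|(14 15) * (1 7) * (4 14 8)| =4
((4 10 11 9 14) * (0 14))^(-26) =((0 14 4 10 11 9))^(-26) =(0 11 4)(9 10 14)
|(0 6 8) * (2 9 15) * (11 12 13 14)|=|(0 6 8)(2 9 15)(11 12 13 14)|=12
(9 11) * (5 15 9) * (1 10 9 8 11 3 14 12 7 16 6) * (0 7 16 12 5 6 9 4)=(0 7 12 16 9 3 14 5 15 8 11 6 1 10 4)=[7, 10, 2, 14, 0, 15, 1, 12, 11, 3, 4, 6, 16, 13, 5, 8, 9]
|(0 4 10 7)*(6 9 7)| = |(0 4 10 6 9 7)| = 6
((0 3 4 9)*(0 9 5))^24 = ((9)(0 3 4 5))^24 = (9)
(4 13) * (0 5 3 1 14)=(0 5 3 1 14)(4 13)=[5, 14, 2, 1, 13, 3, 6, 7, 8, 9, 10, 11, 12, 4, 0]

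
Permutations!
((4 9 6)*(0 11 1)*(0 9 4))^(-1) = ((0 11 1 9 6))^(-1) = (0 6 9 1 11)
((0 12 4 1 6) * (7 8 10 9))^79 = (0 6 1 4 12)(7 9 10 8)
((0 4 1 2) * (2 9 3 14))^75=((0 4 1 9 3 14 2))^75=(0 14 9 4 2 3 1)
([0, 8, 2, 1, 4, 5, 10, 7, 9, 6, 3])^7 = (1 8 9 6 10 3)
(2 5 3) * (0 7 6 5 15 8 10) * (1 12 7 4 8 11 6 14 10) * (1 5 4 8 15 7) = (0 8 5 3 2 7 14 10)(1 12)(4 15 11 6) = [8, 12, 7, 2, 15, 3, 4, 14, 5, 9, 0, 6, 1, 13, 10, 11]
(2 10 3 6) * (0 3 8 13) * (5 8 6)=[3, 1, 10, 5, 4, 8, 2, 7, 13, 9, 6, 11, 12, 0]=(0 3 5 8 13)(2 10 6)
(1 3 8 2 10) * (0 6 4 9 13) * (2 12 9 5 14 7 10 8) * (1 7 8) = (0 6 4 5 14 8 12 9 13)(1 3 2)(7 10) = [6, 3, 1, 2, 5, 14, 4, 10, 12, 13, 7, 11, 9, 0, 8]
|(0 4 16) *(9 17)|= |(0 4 16)(9 17)|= 6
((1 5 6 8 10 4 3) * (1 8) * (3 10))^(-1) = (1 6 5)(3 8)(4 10)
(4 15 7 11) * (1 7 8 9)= [0, 7, 2, 3, 15, 5, 6, 11, 9, 1, 10, 4, 12, 13, 14, 8]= (1 7 11 4 15 8 9)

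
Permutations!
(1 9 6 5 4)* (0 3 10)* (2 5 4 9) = [3, 2, 5, 10, 1, 9, 4, 7, 8, 6, 0] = (0 3 10)(1 2 5 9 6 4)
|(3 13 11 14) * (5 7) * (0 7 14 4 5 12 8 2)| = |(0 7 12 8 2)(3 13 11 4 5 14)| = 30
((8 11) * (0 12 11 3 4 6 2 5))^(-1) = (0 5 2 6 4 3 8 11 12)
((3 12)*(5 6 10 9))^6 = (12)(5 10)(6 9)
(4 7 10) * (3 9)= (3 9)(4 7 10)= [0, 1, 2, 9, 7, 5, 6, 10, 8, 3, 4]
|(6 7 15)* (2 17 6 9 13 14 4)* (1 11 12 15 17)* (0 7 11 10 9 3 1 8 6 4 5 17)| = 30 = |(0 7)(1 10 9 13 14 5 17 4 2 8 6 11 12 15 3)|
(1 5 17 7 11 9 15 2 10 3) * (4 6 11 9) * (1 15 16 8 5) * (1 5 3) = [0, 5, 10, 15, 6, 17, 11, 9, 3, 16, 1, 4, 12, 13, 14, 2, 8, 7] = (1 5 17 7 9 16 8 3 15 2 10)(4 6 11)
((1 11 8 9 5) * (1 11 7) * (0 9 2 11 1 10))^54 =(11)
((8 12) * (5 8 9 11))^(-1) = ((5 8 12 9 11))^(-1) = (5 11 9 12 8)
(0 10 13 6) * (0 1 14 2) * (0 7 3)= (0 10 13 6 1 14 2 7 3)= [10, 14, 7, 0, 4, 5, 1, 3, 8, 9, 13, 11, 12, 6, 2]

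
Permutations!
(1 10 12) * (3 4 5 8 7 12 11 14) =[0, 10, 2, 4, 5, 8, 6, 12, 7, 9, 11, 14, 1, 13, 3] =(1 10 11 14 3 4 5 8 7 12)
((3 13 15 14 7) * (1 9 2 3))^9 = ((1 9 2 3 13 15 14 7))^9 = (1 9 2 3 13 15 14 7)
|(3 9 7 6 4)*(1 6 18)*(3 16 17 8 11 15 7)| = |(1 6 4 16 17 8 11 15 7 18)(3 9)| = 10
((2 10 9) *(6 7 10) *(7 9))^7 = (2 6 9)(7 10)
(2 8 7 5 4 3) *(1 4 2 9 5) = [0, 4, 8, 9, 3, 2, 6, 1, 7, 5] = (1 4 3 9 5 2 8 7)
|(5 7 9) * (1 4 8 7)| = 6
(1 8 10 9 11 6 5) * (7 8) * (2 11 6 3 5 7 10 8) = (1 10 9 6 7 2 11 3 5) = [0, 10, 11, 5, 4, 1, 7, 2, 8, 6, 9, 3]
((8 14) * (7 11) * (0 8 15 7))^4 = ((0 8 14 15 7 11))^4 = (0 7 14)(8 11 15)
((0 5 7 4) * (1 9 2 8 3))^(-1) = (0 4 7 5)(1 3 8 2 9)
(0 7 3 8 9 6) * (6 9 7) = (9)(0 6)(3 8 7) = [6, 1, 2, 8, 4, 5, 0, 3, 7, 9]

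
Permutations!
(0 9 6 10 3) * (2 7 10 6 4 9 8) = (0 8 2 7 10 3)(4 9) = [8, 1, 7, 0, 9, 5, 6, 10, 2, 4, 3]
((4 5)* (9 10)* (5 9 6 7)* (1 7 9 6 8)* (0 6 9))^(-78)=(1 8 10 9 4 5 7)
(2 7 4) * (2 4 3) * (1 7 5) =(1 7 3 2 5) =[0, 7, 5, 2, 4, 1, 6, 3]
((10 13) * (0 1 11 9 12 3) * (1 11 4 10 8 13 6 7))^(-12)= ((0 11 9 12 3)(1 4 10 6 7)(8 13))^(-12)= (13)(0 12 11 3 9)(1 6 4 7 10)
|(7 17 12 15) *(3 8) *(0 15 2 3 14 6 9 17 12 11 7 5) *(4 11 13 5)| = |(0 15 4 11 7 12 2 3 8 14 6 9 17 13 5)| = 15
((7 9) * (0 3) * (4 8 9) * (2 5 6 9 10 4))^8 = ((0 3)(2 5 6 9 7)(4 8 10))^8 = (2 9 5 7 6)(4 10 8)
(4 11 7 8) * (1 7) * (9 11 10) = (1 7 8 4 10 9 11) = [0, 7, 2, 3, 10, 5, 6, 8, 4, 11, 9, 1]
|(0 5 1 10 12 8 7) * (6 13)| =14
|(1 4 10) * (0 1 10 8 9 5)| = 6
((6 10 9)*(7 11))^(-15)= (7 11)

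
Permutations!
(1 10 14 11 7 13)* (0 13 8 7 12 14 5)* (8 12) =(0 13 1 10 5)(7 12 14 11 8) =[13, 10, 2, 3, 4, 0, 6, 12, 7, 9, 5, 8, 14, 1, 11]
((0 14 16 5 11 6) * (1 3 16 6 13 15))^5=((0 14 6)(1 3 16 5 11 13 15))^5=(0 6 14)(1 13 5 3 15 11 16)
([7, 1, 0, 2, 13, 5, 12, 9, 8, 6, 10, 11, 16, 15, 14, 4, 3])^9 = [7, 1, 0, 2, 4, 5, 12, 9, 8, 6, 10, 11, 16, 13, 14, 15, 3]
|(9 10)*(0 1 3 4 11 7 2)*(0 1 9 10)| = 6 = |(0 9)(1 3 4 11 7 2)|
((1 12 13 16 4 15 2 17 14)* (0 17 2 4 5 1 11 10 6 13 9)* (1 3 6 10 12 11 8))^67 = (0 8 12 17 1 9 14 11)(3 13 5 6 16)(4 15)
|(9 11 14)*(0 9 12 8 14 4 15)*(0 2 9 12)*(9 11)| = |(0 12 8 14)(2 11 4 15)| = 4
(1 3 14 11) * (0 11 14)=(14)(0 11 1 3)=[11, 3, 2, 0, 4, 5, 6, 7, 8, 9, 10, 1, 12, 13, 14]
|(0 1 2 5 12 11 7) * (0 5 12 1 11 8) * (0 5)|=15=|(0 11 7)(1 2 12 8 5)|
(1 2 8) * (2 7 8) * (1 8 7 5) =(8)(1 5) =[0, 5, 2, 3, 4, 1, 6, 7, 8]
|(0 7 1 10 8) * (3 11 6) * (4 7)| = 6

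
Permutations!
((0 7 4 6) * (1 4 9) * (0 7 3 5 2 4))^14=(0 6 3 7 5 9 2 1 4)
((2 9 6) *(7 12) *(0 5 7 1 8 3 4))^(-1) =(0 4 3 8 1 12 7 5)(2 6 9)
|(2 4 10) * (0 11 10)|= |(0 11 10 2 4)|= 5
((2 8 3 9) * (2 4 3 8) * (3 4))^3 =(3 9)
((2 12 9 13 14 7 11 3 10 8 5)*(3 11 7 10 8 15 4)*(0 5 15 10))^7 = (3 4 15 8)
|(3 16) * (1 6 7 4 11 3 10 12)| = 9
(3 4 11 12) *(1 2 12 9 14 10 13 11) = (1 2 12 3 4)(9 14 10 13 11) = [0, 2, 12, 4, 1, 5, 6, 7, 8, 14, 13, 9, 3, 11, 10]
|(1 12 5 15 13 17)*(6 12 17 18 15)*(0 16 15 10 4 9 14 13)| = |(0 16 15)(1 17)(4 9 14 13 18 10)(5 6 12)| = 6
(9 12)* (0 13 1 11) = (0 13 1 11)(9 12) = [13, 11, 2, 3, 4, 5, 6, 7, 8, 12, 10, 0, 9, 1]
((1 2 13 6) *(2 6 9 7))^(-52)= ((1 6)(2 13 9 7))^(-52)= (13)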